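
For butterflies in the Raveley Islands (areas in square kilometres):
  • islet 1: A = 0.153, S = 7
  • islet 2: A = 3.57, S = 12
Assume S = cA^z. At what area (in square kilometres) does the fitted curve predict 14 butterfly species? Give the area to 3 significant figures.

z = ln(12/7) / ln(3.57/0.153) = 0.5390 / 3.1499 = 0.1711
c = 7 / 0.153^0.1711 = 7 / 0.7252 = 9.652
A = (14/9.652)^(1/0.1711) ⇒ ln A = ln(1.45)/0.1711 = 2.1734
A = e^2.1734 ≈ 8.788 square kilometres

8.79 square kilometres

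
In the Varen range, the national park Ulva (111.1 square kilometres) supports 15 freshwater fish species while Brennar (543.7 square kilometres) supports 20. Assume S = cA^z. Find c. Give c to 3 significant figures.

6.39

z = ln(S₂/S₁) / ln(A₂/A₁) = ln(20/15) / ln(543.7/111.1) = 0.2877 / 1.5880 = 0.1812
c = S₁ / A₁^z = 15 / 111.1^0.1812 = 15 / 2.348 = 6.39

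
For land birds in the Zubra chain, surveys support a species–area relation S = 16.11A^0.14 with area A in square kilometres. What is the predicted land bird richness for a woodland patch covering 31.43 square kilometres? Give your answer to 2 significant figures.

S = 16.11 × 31.43^0.14
ln S = ln 16.11 + 0.14 × ln 31.43 = 2.7794 + 0.14 × 3.4478 = 3.2621
S = e^3.2621 ≈ 26.11

26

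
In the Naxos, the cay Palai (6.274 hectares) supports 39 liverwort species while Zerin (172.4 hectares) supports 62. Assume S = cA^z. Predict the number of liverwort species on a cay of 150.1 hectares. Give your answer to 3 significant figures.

z = ln(62/39) / ln(172.4/6.274) = 0.4636 / 3.3134 = 0.1399
c = 39 / 6.274^0.1399 = 39 / 1.293 = 30.16
S₃ = 30.16 × 150.1^0.1399 = 30.16 × 2.016 ≈ 60.81

60.8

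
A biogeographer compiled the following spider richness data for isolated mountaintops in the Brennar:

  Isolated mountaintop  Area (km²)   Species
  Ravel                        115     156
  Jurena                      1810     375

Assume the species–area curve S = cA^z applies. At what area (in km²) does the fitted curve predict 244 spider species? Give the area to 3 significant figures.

469 km²

z = ln(375/156) / ln(1810/115) = 0.8771 / 2.7561 = 0.3182
c = 156 / 115^0.3182 = 156 / 4.526 = 34.46
A = (244/34.46)^(1/0.3182) ⇒ ln A = ln(7.08)/0.3182 = 6.1506
A = e^6.1506 ≈ 469 km²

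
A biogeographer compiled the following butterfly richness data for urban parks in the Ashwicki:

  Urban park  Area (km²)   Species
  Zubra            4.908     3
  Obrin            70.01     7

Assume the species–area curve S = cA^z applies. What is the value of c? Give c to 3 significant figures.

z = ln(S₂/S₁) / ln(A₂/A₁) = ln(7/3) / ln(70.01/4.908) = 0.8473 / 2.6578 = 0.3188
c = S₁ / A₁^z = 3 / 4.908^0.3188 = 3 / 1.661 = 1.807

1.81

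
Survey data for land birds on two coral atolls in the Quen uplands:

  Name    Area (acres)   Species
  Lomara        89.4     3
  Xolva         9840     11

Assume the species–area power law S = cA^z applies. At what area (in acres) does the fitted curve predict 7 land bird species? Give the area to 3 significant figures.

z = ln(11/3) / ln(9840/89.4) = 1.2993 / 4.7011 = 0.2764
c = 3 / 89.4^0.2764 = 3 / 3.462 = 0.8666
A = (7/0.8666)^(1/0.2764) ⇒ ln A = ln(8.078)/0.2764 = 7.5588
A = e^7.5588 ≈ 1918 acres

1920 acres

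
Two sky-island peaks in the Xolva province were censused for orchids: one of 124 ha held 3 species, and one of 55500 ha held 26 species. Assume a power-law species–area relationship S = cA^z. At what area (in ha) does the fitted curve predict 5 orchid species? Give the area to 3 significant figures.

525 ha

z = ln(26/3) / ln(55500/124) = 2.1595 / 6.1039 = 0.3538
c = 3 / 124^0.3538 = 3 / 5.503 = 0.5451
A = (5/0.5451)^(1/0.3538) ⇒ ln A = ln(9.172)/0.3538 = 6.2641
A = e^6.2641 ≈ 525.4 ha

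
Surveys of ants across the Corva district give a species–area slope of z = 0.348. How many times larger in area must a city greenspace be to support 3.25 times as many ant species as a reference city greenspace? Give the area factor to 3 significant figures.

(A₂/A₁)^0.348 = 3.25, so A₂/A₁ = 3.25^(1/0.348) = 3.25^2.874
ln(A₂/A₁) = ln 3.25 / 0.348 = 1.1787 / 0.348 = 3.3869
A₂/A₁ = e^3.3869 ≈ 29.58

29.6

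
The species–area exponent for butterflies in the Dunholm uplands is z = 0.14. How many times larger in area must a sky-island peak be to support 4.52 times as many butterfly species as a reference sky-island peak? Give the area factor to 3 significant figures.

(A₂/A₁)^0.14 = 4.52, so A₂/A₁ = 4.52^(1/0.14) = 4.52^7.143
ln(A₂/A₁) = ln 4.52 / 0.14 = 1.5085 / 0.14 = 10.7751
A₂/A₁ = e^10.7751 ≈ 47815

47800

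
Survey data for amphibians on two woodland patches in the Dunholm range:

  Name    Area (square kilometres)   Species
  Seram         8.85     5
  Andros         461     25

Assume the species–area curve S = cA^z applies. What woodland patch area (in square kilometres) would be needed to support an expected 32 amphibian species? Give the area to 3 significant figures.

845 square kilometres

z = ln(25/5) / ln(461/8.85) = 1.6094 / 3.9530 = 0.4071
c = 5 / 8.85^0.4071 = 5 / 2.43 = 2.058
A = (32/2.058)^(1/0.4071) ⇒ ln A = ln(15.55)/0.4071 = 6.7397
A = e^6.7397 ≈ 845.3 square kilometres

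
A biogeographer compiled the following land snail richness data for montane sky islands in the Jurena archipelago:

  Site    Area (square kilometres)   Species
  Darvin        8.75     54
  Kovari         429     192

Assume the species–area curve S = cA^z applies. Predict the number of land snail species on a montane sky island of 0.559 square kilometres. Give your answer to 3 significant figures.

22.0

z = ln(192/54) / ln(429/8.75) = 1.2685 / 3.8924 = 0.3259
c = 54 / 8.75^0.3259 = 54 / 2.028 = 26.63
S₃ = 26.63 × 0.559^0.3259 = 26.63 × 0.8273 ≈ 22.03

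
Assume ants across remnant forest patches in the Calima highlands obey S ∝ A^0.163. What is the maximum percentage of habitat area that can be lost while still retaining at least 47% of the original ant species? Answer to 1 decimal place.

Need (A_new/A_old)^0.163 = 0.47, so A_new/A_old = 0.47^(1/0.163) = 0.47^6.135
ln(A_new/A_old) = ln 0.47 / 0.163 = -0.7550 / 0.163 = -4.6320
A_new/A_old = e^-4.6320 ≈ 0.009735
Fraction that can be lost = 1 − 0.009735 = 0.9903

99.0%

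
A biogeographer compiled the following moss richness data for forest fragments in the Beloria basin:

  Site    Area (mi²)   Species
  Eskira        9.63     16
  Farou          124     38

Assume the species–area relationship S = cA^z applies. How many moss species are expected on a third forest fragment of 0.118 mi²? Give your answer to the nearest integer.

4

z = ln(38/16) / ln(124/9.63) = 0.8650 / 2.5554 = 0.3385
c = 16 / 9.63^0.3385 = 16 / 2.153 = 7.433
S₃ = 7.433 × 0.118^0.3385 = 7.433 × 0.4851 ≈ 3.606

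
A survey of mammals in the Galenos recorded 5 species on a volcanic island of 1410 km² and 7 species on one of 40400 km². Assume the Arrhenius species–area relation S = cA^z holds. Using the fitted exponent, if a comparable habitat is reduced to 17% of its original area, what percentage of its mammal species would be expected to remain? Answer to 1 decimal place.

83.7%

z = ln(7/5) / ln(40400/1410) = 0.3365 / 3.3552 = 0.1003
S_new/S_old = (A_new/A_old)^z = 0.17^0.1003 = exp(0.1003 × -1.7720) = 0.8372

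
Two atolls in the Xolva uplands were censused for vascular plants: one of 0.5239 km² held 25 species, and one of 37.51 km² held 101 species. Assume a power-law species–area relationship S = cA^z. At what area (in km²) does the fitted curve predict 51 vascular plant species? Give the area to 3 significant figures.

4.64 km²

z = ln(101/25) / ln(37.51/0.5239) = 1.3962 / 4.2711 = 0.3269
c = 25 / 0.5239^0.3269 = 25 / 0.8095 = 30.88
A = (51/30.88)^(1/0.3269) ⇒ ln A = ln(1.651)/0.3269 = 1.5344
A = e^1.5344 ≈ 4.639 km²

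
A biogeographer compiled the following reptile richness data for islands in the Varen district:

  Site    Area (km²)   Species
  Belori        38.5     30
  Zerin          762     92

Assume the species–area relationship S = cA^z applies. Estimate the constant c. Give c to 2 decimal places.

7.62

z = ln(S₂/S₁) / ln(A₂/A₁) = ln(92/30) / ln(762/38.5) = 1.1206 / 2.9853 = 0.3754
c = S₁ / A₁^z = 30 / 38.5^0.3754 = 30 / 3.937 = 7.621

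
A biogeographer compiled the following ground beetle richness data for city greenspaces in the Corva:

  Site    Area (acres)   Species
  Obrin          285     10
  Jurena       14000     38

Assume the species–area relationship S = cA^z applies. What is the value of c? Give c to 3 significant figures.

1.44

z = ln(S₂/S₁) / ln(A₂/A₁) = ln(38/10) / ln(14000/285) = 1.3350 / 3.8943 = 0.3428
c = S₁ / A₁^z = 10 / 285^0.3428 = 10 / 6.943 = 1.44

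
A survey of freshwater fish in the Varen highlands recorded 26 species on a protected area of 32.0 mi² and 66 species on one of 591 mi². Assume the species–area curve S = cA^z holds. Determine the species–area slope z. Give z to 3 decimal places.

Taking logs: ln S = ln c + z ln A, so z = (ln S₂ − ln S₁)/(ln A₂ − ln A₁).
z = ln(66/26) / ln(591/32) = ln(2.538) / ln(18.47) = 0.9316 / 2.9161 = 0.3195

0.319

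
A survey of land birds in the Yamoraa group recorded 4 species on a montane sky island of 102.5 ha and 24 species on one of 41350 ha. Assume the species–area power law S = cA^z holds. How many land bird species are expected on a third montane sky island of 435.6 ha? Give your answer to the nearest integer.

6

z = ln(24/4) / ln(41350/102.5) = 1.7918 / 6.0000 = 0.2986
c = 4 / 102.5^0.2986 = 4 / 3.985 = 1.004
S₃ = 1.004 × 435.6^0.2986 = 1.004 × 6.139 ≈ 6.162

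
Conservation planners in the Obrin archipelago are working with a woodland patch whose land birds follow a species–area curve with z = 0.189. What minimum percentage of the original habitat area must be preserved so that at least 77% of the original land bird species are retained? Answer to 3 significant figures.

25.1%

Need (A_new/A_old)^0.189 = 0.77, so A_new/A_old = 0.77^(1/0.189) = 0.77^5.291
ln(A_new/A_old) = ln 0.77 / 0.189 = -0.2614 / 0.189 = -1.3829
A_new/A_old = e^-1.3829 ≈ 0.2509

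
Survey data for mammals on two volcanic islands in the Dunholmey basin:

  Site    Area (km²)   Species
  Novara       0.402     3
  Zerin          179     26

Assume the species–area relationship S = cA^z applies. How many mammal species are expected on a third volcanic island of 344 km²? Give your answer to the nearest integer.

z = ln(26/3) / ln(179/0.402) = 2.1595 / 6.0987 = 0.3541
c = 3 / 0.402^0.3541 = 3 / 0.7242 = 4.142
S₃ = 4.142 × 344^0.3541 = 4.142 × 7.91 ≈ 32.77

33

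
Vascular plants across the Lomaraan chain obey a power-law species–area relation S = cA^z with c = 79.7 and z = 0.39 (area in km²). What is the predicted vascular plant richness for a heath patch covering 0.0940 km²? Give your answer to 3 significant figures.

31.7

S = 79.7 × 0.094^0.39
ln S = ln 79.7 + 0.39 × ln 0.094 = 4.3783 + 0.39 × -2.3645 = 3.4561
S = e^3.4561 ≈ 31.69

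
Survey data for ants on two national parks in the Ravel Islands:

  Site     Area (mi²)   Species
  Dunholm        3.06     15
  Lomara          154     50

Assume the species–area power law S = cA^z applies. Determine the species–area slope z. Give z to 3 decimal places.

Taking logs: ln S = ln c + z ln A, so z = (ln S₂ − ln S₁)/(ln A₂ − ln A₁).
z = ln(50/15) / ln(154/3.06) = ln(3.333) / ln(50.33) = 1.2040 / 3.9185 = 0.3073

0.307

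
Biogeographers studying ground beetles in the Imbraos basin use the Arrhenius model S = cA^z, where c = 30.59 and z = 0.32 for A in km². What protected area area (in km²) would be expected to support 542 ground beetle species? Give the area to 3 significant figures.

7970 km²

542 = 30.59 × A^0.32  ⇒  A^0.32 = 542/30.59 = 17.72
ln A = ln(17.72) / 0.32 = 2.8746 / 0.32 = 8.9831
A = e^8.9831 ≈ 7967 km²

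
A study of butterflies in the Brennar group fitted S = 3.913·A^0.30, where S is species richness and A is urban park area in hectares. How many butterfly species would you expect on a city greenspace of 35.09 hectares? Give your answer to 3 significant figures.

11.4

S = 3.913 × 35.09^0.3
ln S = ln 3.913 + 0.3 × ln 35.09 = 1.3643 + 0.3 × 3.5579 = 2.4317
S = e^2.4317 ≈ 11.38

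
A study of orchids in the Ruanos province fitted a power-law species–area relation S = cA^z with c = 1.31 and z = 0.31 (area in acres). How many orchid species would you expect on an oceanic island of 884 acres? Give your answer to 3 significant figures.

10.7

S = 1.31 × 884^0.31
ln S = ln 1.31 + 0.31 × ln 884 = 0.2700 + 0.31 × 6.7845 = 2.3732
S = e^2.3732 ≈ 10.73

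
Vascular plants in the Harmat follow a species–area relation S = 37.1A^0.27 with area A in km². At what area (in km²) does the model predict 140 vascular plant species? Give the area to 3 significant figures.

140 = 37.1 × A^0.27  ⇒  A^0.27 = 140/37.1 = 3.774
ln A = ln(3.774) / 0.27 = 1.3280 / 0.27 = 4.9186
A = e^4.9186 ≈ 136.8 km²

137 km²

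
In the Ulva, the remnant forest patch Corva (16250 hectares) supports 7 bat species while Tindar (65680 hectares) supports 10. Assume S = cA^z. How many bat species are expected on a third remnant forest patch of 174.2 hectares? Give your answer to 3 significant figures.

2.20

z = ln(10/7) / ln(65680/16250) = 0.3567 / 1.3967 = 0.2554
c = 7 / 16250^0.2554 = 7 / 11.89 = 0.5885
S₃ = 0.5885 × 174.2^0.2554 = 0.5885 × 3.735 ≈ 2.198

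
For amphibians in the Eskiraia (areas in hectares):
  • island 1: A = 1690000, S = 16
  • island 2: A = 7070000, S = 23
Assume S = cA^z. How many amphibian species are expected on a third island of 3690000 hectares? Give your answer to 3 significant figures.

19.5

z = ln(23/16) / ln(7070000/1690000) = 0.3629 / 1.4311 = 0.2536
c = 16 / 1690000^0.2536 = 16 / 37.95 = 0.4216
S₃ = 0.4216 × 3690000^0.2536 = 0.4216 × 46.27 ≈ 19.5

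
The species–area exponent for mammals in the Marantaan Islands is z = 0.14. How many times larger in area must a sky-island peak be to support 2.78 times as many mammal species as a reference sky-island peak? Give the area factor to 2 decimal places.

1485.08

(A₂/A₁)^0.14 = 2.78, so A₂/A₁ = 2.78^(1/0.14) = 2.78^7.143
ln(A₂/A₁) = ln 2.78 / 0.14 = 1.0225 / 0.14 = 7.3032
A₂/A₁ = e^7.3032 ≈ 1485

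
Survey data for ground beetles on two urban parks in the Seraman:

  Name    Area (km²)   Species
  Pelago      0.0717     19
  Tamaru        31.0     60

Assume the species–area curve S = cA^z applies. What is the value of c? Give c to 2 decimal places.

z = ln(S₂/S₁) / ln(A₂/A₁) = ln(60/19) / ln(31/0.0717) = 1.1499 / 6.0693 = 0.1895
c = S₁ / A₁^z = 19 / 0.0717^0.1895 = 19 / 0.607 = 31.3

31.30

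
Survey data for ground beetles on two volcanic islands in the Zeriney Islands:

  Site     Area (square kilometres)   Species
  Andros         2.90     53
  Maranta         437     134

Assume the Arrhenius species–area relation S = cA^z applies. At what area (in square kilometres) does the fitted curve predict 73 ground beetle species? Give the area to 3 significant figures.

z = ln(134/53) / ln(437/2.9) = 0.9275 / 5.0152 = 0.1849
c = 53 / 2.9^0.1849 = 53 / 1.218 = 43.53
A = (73/43.53)^(1/0.1849) ⇒ ln A = ln(1.677)/0.1849 = 2.7958
A = e^2.7958 ≈ 16.38 square kilometres

16.4 square kilometres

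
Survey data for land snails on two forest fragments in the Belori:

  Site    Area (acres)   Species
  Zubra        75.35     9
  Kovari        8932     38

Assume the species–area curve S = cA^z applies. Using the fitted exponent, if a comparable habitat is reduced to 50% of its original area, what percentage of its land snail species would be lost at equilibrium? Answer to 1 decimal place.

z = ln(38/9) / ln(8932/75.35) = 1.4404 / 4.7753 = 0.3016
S_new/S_old = (A_new/A_old)^z = 0.5^0.3016 = exp(0.3016 × -0.6931) = 0.8113
Fraction lost = 1 − 0.8113 = 0.1887

18.9%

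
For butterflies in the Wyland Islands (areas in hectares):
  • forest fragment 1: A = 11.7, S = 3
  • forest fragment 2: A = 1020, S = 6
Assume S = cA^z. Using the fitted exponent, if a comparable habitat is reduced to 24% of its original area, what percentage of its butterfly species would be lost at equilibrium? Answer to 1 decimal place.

z = ln(6/3) / ln(1020/11.7) = 0.6931 / 4.4680 = 0.1551
S_new/S_old = (A_new/A_old)^z = 0.24^0.1551 = exp(0.1551 × -1.4271) = 0.8014
Fraction lost = 1 − 0.8014 = 0.1986

19.9%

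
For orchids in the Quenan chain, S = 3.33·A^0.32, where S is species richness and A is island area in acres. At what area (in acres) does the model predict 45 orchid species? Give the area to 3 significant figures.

3420 acres

45 = 3.33 × A^0.32  ⇒  A^0.32 = 45/3.33 = 13.51
ln A = ln(13.51) / 0.32 = 2.6037 / 0.32 = 8.1365
A = e^8.1365 ≈ 3417 acres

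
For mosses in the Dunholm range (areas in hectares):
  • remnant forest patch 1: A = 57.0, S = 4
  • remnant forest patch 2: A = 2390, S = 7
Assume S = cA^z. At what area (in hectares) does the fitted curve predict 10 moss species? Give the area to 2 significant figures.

26000 hectares

z = ln(7/4) / ln(2390/57) = 0.5596 / 3.7360 = 0.1498
c = 4 / 57^0.1498 = 4 / 1.832 = 2.183
A = (10/2.183)^(1/0.1498) ⇒ ln A = ln(4.581)/0.1498 = 10.1602
A = e^10.1602 ≈ 25854 hectares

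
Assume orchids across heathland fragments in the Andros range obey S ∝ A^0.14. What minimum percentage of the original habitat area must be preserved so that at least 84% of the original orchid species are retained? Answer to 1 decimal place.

28.8%

Need (A_new/A_old)^0.14 = 0.84, so A_new/A_old = 0.84^(1/0.14) = 0.84^7.143
ln(A_new/A_old) = ln 0.84 / 0.14 = -0.1744 / 0.14 = -1.2454
A_new/A_old = e^-1.2454 ≈ 0.2878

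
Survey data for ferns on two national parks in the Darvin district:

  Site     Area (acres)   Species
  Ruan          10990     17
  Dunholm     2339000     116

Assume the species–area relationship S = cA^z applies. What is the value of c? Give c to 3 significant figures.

0.606

z = ln(S₂/S₁) / ln(A₂/A₁) = ln(116/17) / ln(2339000/10990) = 1.9204 / 5.3605 = 0.3582
c = S₁ / A₁^z = 17 / 10990^0.3582 = 17 / 28.03 = 0.6064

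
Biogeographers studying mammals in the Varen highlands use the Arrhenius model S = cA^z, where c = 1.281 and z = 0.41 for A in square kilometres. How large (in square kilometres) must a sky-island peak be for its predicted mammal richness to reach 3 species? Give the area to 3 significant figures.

3 = 1.281 × A^0.41  ⇒  A^0.41 = 3/1.281 = 2.342
ln A = ln(2.342) / 0.41 = 0.8510 / 0.41 = 2.0755
A = e^2.0755 ≈ 7.969 square kilometres

7.97 square kilometres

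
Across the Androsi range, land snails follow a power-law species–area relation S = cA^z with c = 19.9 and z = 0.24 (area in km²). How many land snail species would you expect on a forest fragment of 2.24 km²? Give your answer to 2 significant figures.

S = 19.9 × 2.24^0.24 = 19.9 × 1.214 ≈ 24.15

24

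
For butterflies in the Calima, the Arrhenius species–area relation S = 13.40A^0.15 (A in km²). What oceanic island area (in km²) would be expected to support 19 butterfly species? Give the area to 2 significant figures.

10 km²

19 = 13.4 × A^0.15  ⇒  A^0.15 = 19/13.4 = 1.418
ln A = ln(1.418) / 0.15 = 0.3492 / 0.15 = 2.3279
A = e^2.3279 ≈ 10.26 km²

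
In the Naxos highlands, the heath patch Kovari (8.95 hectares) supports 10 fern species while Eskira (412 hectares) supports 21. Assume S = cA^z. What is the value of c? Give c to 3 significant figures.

z = ln(S₂/S₁) / ln(A₂/A₁) = ln(21/10) / ln(412/8.95) = 0.7419 / 3.8294 = 0.1937
c = S₁ / A₁^z = 10 / 8.95^0.1937 = 10 / 1.529 = 6.54

6.54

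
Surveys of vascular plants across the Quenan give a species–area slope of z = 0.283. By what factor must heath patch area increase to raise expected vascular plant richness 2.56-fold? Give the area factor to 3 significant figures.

(A₂/A₁)^0.283 = 2.56, so A₂/A₁ = 2.56^(1/0.283) = 2.56^3.534
ln(A₂/A₁) = ln 2.56 / 0.283 = 0.9400 / 0.283 = 3.3216
A₂/A₁ = e^3.3216 ≈ 27.7

27.7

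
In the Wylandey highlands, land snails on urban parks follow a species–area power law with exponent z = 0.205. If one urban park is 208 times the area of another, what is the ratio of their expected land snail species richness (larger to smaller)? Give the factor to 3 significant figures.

2.99

S₂/S₁ = (A₂/A₁)^z = 208^0.205
ln(S₂/S₁) = 0.205 × ln 208 = 0.205 × 5.3375 = 1.0942
S₂/S₁ = e^1.0942 ≈ 2.987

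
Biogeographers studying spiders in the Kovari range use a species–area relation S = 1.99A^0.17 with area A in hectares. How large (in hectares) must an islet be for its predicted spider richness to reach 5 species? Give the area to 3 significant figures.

5 = 1.99 × A^0.17  ⇒  A^0.17 = 5/1.99 = 2.513
ln A = ln(2.513) / 0.17 = 0.9213 / 0.17 = 5.4194
A = e^5.4194 ≈ 225.8 hectares

226 hectares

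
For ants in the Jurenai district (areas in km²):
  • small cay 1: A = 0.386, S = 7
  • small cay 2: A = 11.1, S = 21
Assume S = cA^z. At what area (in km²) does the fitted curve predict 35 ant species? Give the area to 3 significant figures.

z = ln(21/7) / ln(11.1/0.386) = 1.0986 / 3.3589 = 0.3271
c = 7 / 0.386^0.3271 = 7 / 0.7325 = 9.557
A = (35/9.557)^(1/0.3271) ⇒ ln A = ln(3.662)/0.3271 = 3.9687
A = e^3.9687 ≈ 52.92 km²

52.9 km²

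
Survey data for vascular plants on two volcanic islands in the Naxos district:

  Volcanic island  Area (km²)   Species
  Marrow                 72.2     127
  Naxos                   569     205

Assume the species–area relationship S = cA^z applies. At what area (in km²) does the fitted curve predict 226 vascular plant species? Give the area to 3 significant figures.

z = ln(205/127) / ln(569/72.2) = 0.4788 / 2.0644 = 0.2319
c = 127 / 72.2^0.2319 = 127 / 2.698 = 47.07
A = (226/47.07)^(1/0.2319) ⇒ ln A = ln(4.801)/0.2319 = 6.7644
A = e^6.7644 ≈ 866.4 km²

866 km²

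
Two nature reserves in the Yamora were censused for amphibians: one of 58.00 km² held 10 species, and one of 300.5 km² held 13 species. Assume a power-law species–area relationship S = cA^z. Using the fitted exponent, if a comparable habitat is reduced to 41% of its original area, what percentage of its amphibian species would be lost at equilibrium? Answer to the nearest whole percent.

z = ln(13/10) / ln(300.5/58) = 0.2624 / 1.6450 = 0.1595
S_new/S_old = (A_new/A_old)^z = 0.41^0.1595 = exp(0.1595 × -0.8916) = 0.8674
Fraction lost = 1 − 0.8674 = 0.1326

13%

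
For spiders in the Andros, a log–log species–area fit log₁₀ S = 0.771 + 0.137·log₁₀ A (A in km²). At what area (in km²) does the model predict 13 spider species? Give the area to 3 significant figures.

13 = 5.902 × A^0.137  ⇒  A^0.137 = 13/5.902 = 2.203
ln A = ln(2.203) / 0.137 = 0.7897 / 0.137 = 5.7639
A = e^5.7639 ≈ 318.6 km²

319 km²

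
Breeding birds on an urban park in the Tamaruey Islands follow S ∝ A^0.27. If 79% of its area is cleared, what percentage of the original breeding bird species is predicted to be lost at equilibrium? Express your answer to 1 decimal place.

S_new/S_old = (A_new/A_old)^z = 0.21^0.27
= exp(0.27 × ln 0.21) = exp(0.27 × -1.5606) = exp(-0.4214) ≈ 0.6561
Fraction lost = 1 − 0.6561 = 0.3439

34.4%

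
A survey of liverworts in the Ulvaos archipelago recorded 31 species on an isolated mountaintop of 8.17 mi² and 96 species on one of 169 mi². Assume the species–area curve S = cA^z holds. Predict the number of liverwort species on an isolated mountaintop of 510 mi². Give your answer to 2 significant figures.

z = ln(96/31) / ln(169/8.17) = 1.1304 / 3.0294 = 0.3731
c = 31 / 8.17^0.3731 = 31 / 2.19 = 14.16
S₃ = 14.16 × 510^0.3731 = 14.16 × 10.24 ≈ 145

140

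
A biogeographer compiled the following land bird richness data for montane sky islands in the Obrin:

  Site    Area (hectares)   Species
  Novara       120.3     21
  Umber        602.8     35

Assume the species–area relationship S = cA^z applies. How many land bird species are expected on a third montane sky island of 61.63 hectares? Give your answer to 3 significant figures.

z = ln(35/21) / ln(602.8/120.3) = 0.5108 / 1.6116 = 0.3170
c = 21 / 120.3^0.3170 = 21 / 4.564 = 4.601
S₃ = 4.601 × 61.63^0.3170 = 4.601 × 3.692 ≈ 16.99

17.0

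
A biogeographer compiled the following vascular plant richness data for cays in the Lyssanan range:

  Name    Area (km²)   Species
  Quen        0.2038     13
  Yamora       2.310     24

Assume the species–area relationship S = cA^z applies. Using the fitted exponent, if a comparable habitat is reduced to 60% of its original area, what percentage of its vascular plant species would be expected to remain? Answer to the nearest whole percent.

z = ln(24/13) / ln(2.31/0.2038) = 0.6131 / 2.4279 = 0.2525
S_new/S_old = (A_new/A_old)^z = 0.6^0.2525 = exp(0.2525 × -0.5108) = 0.879

88%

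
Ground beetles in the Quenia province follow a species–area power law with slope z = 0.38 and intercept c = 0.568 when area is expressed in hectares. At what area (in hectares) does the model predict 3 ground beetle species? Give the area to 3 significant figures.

3 = 0.568 × A^0.38  ⇒  A^0.38 = 3/0.568 = 5.282
ln A = ln(5.282) / 0.38 = 1.6642 / 0.38 = 4.3796
A = e^4.3796 ≈ 79.81 hectares

79.8 hectares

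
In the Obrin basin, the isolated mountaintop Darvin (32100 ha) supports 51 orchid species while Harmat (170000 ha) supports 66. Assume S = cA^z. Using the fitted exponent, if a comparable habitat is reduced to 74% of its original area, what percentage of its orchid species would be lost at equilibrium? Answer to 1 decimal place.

4.6%

z = ln(66/51) / ln(170000/32100) = 0.2578 / 1.6669 = 0.1547
S_new/S_old = (A_new/A_old)^z = 0.74^0.1547 = exp(0.1547 × -0.3011) = 0.9545
Fraction lost = 1 − 0.9545 = 0.0455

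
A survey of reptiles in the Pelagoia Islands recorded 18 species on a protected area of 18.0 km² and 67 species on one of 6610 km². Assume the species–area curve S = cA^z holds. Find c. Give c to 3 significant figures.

9.46

z = ln(S₂/S₁) / ln(A₂/A₁) = ln(67/18) / ln(6610/18) = 1.3143 / 5.9060 = 0.2225
c = S₁ / A₁^z = 18 / 18^0.2225 = 18 / 1.903 = 9.461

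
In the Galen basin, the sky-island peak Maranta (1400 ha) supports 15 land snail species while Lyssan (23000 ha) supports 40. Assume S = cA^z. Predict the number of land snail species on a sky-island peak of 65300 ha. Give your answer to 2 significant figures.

z = ln(40/15) / ln(23000/1400) = 0.9808 / 2.7990 = 0.3504
c = 15 / 1400^0.3504 = 15 / 12.66 = 1.185
S₃ = 1.185 × 65300^0.3504 = 1.185 × 48.67 ≈ 57.66

58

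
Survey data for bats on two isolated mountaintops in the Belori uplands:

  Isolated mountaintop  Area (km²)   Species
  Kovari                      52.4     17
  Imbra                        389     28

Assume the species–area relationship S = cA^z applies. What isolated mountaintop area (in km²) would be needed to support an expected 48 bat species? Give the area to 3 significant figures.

3390 km²

z = ln(28/17) / ln(389/52.4) = 0.4990 / 2.0047 = 0.2489
c = 17 / 52.4^0.2489 = 17 / 2.679 = 6.346
A = (48/6.346)^(1/0.2489) ⇒ ln A = ln(7.564)/0.2489 = 8.1290
A = e^8.1290 ≈ 3391 km²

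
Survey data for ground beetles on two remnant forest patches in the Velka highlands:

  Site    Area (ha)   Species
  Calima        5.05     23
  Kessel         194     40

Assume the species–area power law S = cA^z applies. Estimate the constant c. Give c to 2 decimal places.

z = ln(S₂/S₁) / ln(A₂/A₁) = ln(40/23) / ln(194/5.05) = 0.5534 / 3.6485 = 0.1517
c = S₁ / A₁^z = 23 / 5.05^0.1517 = 23 / 1.278 = 17.99

17.99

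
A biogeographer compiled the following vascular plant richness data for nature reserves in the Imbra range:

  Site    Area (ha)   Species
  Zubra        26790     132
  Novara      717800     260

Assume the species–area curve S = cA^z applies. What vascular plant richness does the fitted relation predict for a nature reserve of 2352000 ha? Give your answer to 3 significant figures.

332

z = ln(260/132) / ln(717800/26790) = 0.6779 / 3.2882 = 0.2062
c = 132 / 26790^0.2062 = 132 / 8.182 = 16.13
S₃ = 16.13 × 2352000^0.2062 = 16.13 × 20.58 ≈ 332.1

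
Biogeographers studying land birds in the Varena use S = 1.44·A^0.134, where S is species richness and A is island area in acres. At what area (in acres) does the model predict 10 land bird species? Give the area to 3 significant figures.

1910000 acres

10 = 1.44 × A^0.134  ⇒  A^0.134 = 10/1.44 = 6.944
ln A = ln(6.944) / 0.134 = 1.9379 / 0.134 = 14.4623
A = e^14.4623 ≈ 1909312 acres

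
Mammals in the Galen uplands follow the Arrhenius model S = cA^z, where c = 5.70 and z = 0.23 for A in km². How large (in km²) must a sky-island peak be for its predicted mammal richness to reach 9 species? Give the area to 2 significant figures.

7.3 km²

9 = 5.7 × A^0.23  ⇒  A^0.23 = 9/5.7 = 1.579
ln A = ln(1.579) / 0.23 = 0.4568 / 0.23 = 1.9859
A = e^1.9859 ≈ 7.286 km²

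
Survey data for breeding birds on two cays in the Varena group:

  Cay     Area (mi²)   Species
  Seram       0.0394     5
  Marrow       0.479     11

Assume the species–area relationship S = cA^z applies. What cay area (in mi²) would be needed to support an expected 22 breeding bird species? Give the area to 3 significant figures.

4.31 mi²

z = ln(11/5) / ln(0.479/0.0394) = 0.7885 / 2.4979 = 0.3156
c = 5 / 0.0394^0.3156 = 5 / 0.3603 = 13.88
A = (22/13.88)^(1/0.3156) ⇒ ln A = ln(1.585)/0.3156 = 1.4599
A = e^1.4599 ≈ 4.306 mi²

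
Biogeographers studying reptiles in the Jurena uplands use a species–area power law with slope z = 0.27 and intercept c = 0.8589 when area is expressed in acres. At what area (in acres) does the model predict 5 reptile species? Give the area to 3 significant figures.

681 acres

5 = 0.8589 × A^0.27  ⇒  A^0.27 = 5/0.8589 = 5.821
ln A = ln(5.821) / 0.27 = 1.7615 / 0.27 = 6.5242
A = e^6.5242 ≈ 681.5 acres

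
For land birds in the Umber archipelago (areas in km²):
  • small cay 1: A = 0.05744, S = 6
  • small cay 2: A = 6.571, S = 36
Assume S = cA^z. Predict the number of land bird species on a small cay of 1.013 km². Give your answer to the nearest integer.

z = ln(36/6) / ln(6.571/0.05744) = 1.7918 / 4.7397 = 0.3780
c = 6 / 0.05744^0.3780 = 6 / 0.3396 = 17.67
S₃ = 17.67 × 1.013^0.3780 = 17.67 × 1.005 ≈ 17.76

18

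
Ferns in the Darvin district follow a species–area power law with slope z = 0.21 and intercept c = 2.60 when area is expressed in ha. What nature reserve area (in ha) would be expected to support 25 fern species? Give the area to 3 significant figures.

48000 ha

25 = 2.6 × A^0.21  ⇒  A^0.21 = 25/2.6 = 9.615
ln A = ln(9.615) / 0.21 = 2.2634 / 0.21 = 10.7779
A = e^10.7779 ≈ 47951 ha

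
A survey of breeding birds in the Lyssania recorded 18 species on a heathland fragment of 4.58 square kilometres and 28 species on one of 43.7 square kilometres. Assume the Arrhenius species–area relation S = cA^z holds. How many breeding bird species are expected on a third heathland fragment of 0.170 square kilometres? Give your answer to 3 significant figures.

z = ln(28/18) / ln(43.7/4.58) = 0.4418 / 2.2556 = 0.1959
c = 18 / 4.58^0.1959 = 18 / 1.347 = 13.36
S₃ = 13.36 × 0.17^0.1959 = 13.36 × 0.7067 ≈ 9.442

9.44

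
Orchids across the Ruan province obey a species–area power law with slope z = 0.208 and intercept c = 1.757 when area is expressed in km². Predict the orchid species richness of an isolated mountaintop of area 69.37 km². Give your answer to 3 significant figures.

S = 1.757 × 69.37^0.208 = 1.757 × 2.415 ≈ 4.244

4.24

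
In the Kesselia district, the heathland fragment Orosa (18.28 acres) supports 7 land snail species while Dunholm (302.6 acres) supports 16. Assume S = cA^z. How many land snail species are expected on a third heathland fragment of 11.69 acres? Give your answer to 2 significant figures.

z = ln(16/7) / ln(302.6/18.28) = 0.8267 / 2.8066 = 0.2945
c = 7 / 18.28^0.2945 = 7 / 2.353 = 2.974
S₃ = 2.974 × 11.69^0.2945 = 2.974 × 2.063 ≈ 6.136

6.1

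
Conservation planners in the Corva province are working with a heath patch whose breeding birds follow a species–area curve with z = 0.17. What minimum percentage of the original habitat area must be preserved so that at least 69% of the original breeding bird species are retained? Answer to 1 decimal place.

Need (A_new/A_old)^0.17 = 0.69, so A_new/A_old = 0.69^(1/0.17) = 0.69^5.882
ln(A_new/A_old) = ln 0.69 / 0.17 = -0.3711 / 0.17 = -2.1827
A_new/A_old = e^-2.1827 ≈ 0.1127

11.3%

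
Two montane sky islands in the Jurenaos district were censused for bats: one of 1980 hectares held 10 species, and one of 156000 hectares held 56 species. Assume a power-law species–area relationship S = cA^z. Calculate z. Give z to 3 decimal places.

0.395

Taking logs: ln S = ln c + z ln A, so z = (ln S₂ − ln S₁)/(ln A₂ − ln A₁).
z = ln(56/10) / ln(156000/1980) = ln(5.6) / ln(78.79) = 1.7228 / 4.3668 = 0.3945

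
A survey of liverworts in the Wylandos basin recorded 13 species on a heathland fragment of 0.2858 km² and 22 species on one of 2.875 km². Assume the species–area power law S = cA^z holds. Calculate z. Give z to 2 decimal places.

Taking logs: ln S = ln c + z ln A, so z = (ln S₂ − ln S₁)/(ln A₂ − ln A₁).
z = ln(22/13) / ln(2.875/0.2858) = ln(1.692) / ln(10.06) = 0.5261 / 2.3085 = 0.2279

0.23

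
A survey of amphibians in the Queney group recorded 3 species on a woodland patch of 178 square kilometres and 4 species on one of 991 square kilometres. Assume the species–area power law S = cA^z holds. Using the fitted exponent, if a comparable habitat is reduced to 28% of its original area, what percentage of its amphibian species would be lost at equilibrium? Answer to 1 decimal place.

z = ln(4/3) / ln(991/178) = 0.2877 / 1.7169 = 0.1676
S_new/S_old = (A_new/A_old)^z = 0.28^0.1676 = exp(0.1676 × -1.2730) = 0.8079
Fraction lost = 1 − 0.8079 = 0.1921

19.2%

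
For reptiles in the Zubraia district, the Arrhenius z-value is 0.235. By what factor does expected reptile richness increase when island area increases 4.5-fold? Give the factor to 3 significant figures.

1.42

S₂/S₁ = (A₂/A₁)^z = 4.5^0.235
ln(S₂/S₁) = 0.235 × ln 4.5 = 0.235 × 1.5041 = 0.3535
S₂/S₁ = e^0.3535 ≈ 1.424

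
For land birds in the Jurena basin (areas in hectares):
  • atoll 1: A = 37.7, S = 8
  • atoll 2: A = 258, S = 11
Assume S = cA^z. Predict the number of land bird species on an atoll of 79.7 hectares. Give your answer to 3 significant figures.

z = ln(11/8) / ln(258/37.7) = 0.3185 / 1.9233 = 0.1656
c = 8 / 37.7^0.1656 = 8 / 1.824 = 4.386
S₃ = 4.386 × 79.7^0.1656 = 4.386 × 2.065 ≈ 9.056

9.06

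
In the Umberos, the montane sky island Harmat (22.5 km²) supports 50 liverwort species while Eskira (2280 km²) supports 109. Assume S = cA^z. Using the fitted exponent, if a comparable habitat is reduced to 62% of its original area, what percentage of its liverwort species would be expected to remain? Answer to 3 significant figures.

z = ln(109/50) / ln(2280/22.5) = 0.7793 / 4.6184 = 0.1687
S_new/S_old = (A_new/A_old)^z = 0.62^0.1687 = exp(0.1687 × -0.4780) = 0.9225

92.3%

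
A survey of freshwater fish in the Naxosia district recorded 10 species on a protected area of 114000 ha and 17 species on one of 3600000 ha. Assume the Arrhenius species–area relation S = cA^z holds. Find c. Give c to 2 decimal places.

1.67

z = ln(S₂/S₁) / ln(A₂/A₁) = ln(17/10) / ln(3600000/114000) = 0.5306 / 3.4525 = 0.1537
c = S₁ / A₁^z = 10 / 114000^0.1537 = 10 / 5.987 = 1.67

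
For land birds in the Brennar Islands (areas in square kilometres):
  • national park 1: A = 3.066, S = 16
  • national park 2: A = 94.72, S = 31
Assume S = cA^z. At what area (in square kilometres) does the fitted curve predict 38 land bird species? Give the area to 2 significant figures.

z = ln(31/16) / ln(94.72/3.066) = 0.6614 / 3.4306 = 0.1928
c = 16 / 3.066^0.1928 = 16 / 1.241 = 12.89
A = (38/12.89)^(1/0.1928) ⇒ ln A = ln(2.948)/0.1928 = 5.6070
A = e^5.6070 ≈ 272.3 square kilometres

270 square kilometres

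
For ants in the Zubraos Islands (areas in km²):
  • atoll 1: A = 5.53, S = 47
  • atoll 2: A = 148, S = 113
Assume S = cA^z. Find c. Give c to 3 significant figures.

z = ln(S₂/S₁) / ln(A₂/A₁) = ln(113/47) / ln(148/5.53) = 0.8772 / 3.2870 = 0.2669
c = S₁ / A₁^z = 47 / 5.53^0.2669 = 47 / 1.578 = 29.78

29.8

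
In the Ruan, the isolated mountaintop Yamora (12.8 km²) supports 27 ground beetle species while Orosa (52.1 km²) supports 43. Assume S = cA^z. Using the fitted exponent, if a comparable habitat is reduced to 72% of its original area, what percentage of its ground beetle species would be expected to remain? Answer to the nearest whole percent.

90%

z = ln(43/27) / ln(52.1/12.8) = 0.4654 / 1.4037 = 0.3315
S_new/S_old = (A_new/A_old)^z = 0.72^0.3315 = exp(0.3315 × -0.3285) = 0.8968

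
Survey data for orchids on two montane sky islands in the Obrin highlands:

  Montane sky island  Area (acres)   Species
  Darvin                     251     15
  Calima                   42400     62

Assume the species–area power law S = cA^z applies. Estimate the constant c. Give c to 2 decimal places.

3.25

z = ln(S₂/S₁) / ln(A₂/A₁) = ln(62/15) / ln(42400/251) = 1.4191 / 5.1295 = 0.2767
c = S₁ / A₁^z = 15 / 251^0.2767 = 15 / 4.612 = 3.252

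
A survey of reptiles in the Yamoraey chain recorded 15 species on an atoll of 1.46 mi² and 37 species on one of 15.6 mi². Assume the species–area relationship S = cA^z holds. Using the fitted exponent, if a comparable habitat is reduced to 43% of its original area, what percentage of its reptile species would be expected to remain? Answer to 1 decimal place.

72.5%

z = ln(37/15) / ln(15.6/1.46) = 0.9029 / 2.3688 = 0.3811
S_new/S_old = (A_new/A_old)^z = 0.43^0.3811 = exp(0.3811 × -0.8440) = 0.7249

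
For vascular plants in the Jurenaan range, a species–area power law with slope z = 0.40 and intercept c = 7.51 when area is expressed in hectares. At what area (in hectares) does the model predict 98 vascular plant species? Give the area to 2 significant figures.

98 = 7.51 × A^0.4  ⇒  A^0.4 = 98/7.51 = 13.05
ln A = ln(13.05) / 0.4 = 2.5687 / 0.4 = 6.4218
A = e^6.4218 ≈ 615.1 hectares

620 hectares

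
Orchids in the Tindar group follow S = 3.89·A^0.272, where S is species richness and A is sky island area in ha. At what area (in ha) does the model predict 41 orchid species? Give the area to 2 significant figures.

5800 ha

41 = 3.89 × A^0.272  ⇒  A^0.272 = 41/3.89 = 10.54
ln A = ln(10.54) / 0.272 = 2.3552 / 0.272 = 8.6587
A = e^8.6587 ≈ 5760 ha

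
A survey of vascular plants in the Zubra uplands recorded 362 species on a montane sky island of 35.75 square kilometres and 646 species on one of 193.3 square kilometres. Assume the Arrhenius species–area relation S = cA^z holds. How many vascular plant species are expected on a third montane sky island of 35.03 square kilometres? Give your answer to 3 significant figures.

359

z = ln(646/362) / ln(193.3/35.75) = 0.5792 / 1.6877 = 0.3432
c = 362 / 35.75^0.3432 = 362 / 3.412 = 106.1
S₃ = 106.1 × 35.03^0.3432 = 106.1 × 3.388 ≈ 359.5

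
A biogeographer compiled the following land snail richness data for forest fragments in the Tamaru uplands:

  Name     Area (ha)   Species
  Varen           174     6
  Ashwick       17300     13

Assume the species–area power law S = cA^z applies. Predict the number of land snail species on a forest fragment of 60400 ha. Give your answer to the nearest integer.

z = ln(13/6) / ln(17300/174) = 0.7732 / 4.5994 = 0.1681
c = 6 / 174^0.1681 = 6 / 2.38 = 2.521
S₃ = 2.521 × 60400^0.1681 = 2.521 × 6.364 ≈ 16.04

16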